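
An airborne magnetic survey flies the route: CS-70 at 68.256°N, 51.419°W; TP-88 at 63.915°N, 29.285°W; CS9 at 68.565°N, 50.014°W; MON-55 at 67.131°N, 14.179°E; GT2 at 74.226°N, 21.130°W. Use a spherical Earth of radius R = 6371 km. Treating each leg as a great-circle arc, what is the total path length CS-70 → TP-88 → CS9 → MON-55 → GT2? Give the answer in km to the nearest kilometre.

6216 km

CS-70→TP-88: c = 0.172686 rad, d = 1100.18 km
TP-88→CS9: c = 0.165680 rad, d = 1055.55 km
CS9→MON-55: c = 0.404007 rad, d = 2573.93 km
MON-55→GT2: c = 0.233299 rad, d = 1486.35 km
Total = 1100.18 + 1055.55 + 2573.93 + 1486.35 = 6216.01 km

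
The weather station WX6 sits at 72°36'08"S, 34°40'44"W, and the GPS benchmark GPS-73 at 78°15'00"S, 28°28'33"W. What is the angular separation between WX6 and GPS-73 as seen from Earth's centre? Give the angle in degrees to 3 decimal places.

WX6: φ = -72.60222°, λ = -34.67889°
GPS-73: φ = -78.25000°, λ = -28.47583°
Δφ = -5.6478°,  Δλ = 6.2031°
a = sin²(Δφ/2) + cos φ₁ cos φ₂ sin²(Δλ/2) = 0.002605
c = 2·arcsin(√a) = 0.102131 rad = 5.8517°

5.852°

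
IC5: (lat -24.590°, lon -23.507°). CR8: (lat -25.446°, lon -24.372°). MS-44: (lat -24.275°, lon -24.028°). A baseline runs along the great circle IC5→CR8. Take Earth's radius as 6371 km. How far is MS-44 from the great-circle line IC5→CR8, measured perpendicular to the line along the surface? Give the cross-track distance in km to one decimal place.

δ₁₃ = central angle IC5→MS-44 = 0.009938 rad  (haversine)
θ₁₃ = bearing IC5→MS-44 = 303.479°,  θ₁₂ = bearing IC5→CR8 = 222.298°
dₓₜ = R·arcsin(sin δ₁₃ · sin(θ₁₃ − θ₁₂)) = 6371·arcsin(0.00994·sin(81.181°)) = 62.567 km
|dₓₜ| = 62.567 km

62.6 km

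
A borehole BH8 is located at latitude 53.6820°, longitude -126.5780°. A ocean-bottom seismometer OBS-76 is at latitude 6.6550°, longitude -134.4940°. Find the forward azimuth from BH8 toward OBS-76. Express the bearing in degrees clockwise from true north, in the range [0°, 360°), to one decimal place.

Δλ = -7.9160°
y = sin Δλ · cos φ₂ = -0.136793
x = cos φ₁ sin φ₂ − sin φ₁ cos φ₂ cos Δλ = -0.724049
θ = atan2(y, x) = -169.3013° → 190.6987° (mod 360°)

190.7°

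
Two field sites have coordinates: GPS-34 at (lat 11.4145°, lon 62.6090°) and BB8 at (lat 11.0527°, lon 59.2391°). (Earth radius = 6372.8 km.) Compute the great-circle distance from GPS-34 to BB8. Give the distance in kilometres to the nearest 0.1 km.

Δφ = -0.3618°,  Δλ = -3.3699°
a = sin²(Δφ/2) + cos φ₁ cos φ₂ sin²(Δλ/2) = 0.000842
c = 2·arcsin(√a) = 0.058033 rad = 3.3251°
d = R·c = 6372.8 × 0.058033 = 369.8 km

369.8 km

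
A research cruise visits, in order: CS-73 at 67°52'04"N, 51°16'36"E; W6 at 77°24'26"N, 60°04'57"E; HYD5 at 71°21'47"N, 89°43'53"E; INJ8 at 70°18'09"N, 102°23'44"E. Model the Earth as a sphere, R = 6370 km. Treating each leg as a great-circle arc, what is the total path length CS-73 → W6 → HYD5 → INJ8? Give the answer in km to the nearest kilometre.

CS-73: φ = +67.86778°, λ = +51.27667°
W6: φ = +77.40722°, λ = +60.08250°
HYD5: φ = +71.36306°, λ = +89.73139°
INJ8: φ = +70.30250°, λ = +102.39556°
CS-73→W6: c = 0.172239 rad, d = 1097.16 km
W6→HYD5: c = 0.171564 rad, d = 1092.86 km
HYD5→INJ8: c = 0.074740 rad, d = 476.10 km
Total = 1097.16 + 1092.86 + 476.10 = 2666.12 km

2666 km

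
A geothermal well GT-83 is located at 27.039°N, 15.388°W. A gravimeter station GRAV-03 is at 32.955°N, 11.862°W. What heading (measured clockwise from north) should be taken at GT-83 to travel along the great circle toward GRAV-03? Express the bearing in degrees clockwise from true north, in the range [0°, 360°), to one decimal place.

Δλ = 3.5260°
y = sin Δλ · cos φ₂ = 0.051606
x = cos φ₁ sin φ₂ − sin φ₁ cos φ₂ cos Δλ = 0.103792
θ = atan2(y, x) = 26.4366° → 26.4366° (mod 360°)

26.4°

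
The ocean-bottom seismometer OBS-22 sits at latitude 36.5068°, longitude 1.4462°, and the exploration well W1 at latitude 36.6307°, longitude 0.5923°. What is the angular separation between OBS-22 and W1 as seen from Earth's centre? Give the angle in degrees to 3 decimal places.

0.697°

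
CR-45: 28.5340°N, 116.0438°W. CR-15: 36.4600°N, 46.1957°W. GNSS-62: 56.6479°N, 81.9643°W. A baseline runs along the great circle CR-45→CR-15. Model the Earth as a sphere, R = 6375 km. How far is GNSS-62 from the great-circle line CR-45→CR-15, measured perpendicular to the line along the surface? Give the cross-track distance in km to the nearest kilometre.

2060 km

δ₁₃ = central angle CR-45→GNSS-62 = 0.645063 rad  (haversine)
θ₁₃ = bearing CR-45→GNSS-62 = 30.822°,  θ₁₂ = bearing CR-45→CR-15 = 62.699°
dₓₜ = R·arcsin(sin δ₁₃ · sin(θ₁₃ − θ₁₂)) = 6375·arcsin(0.60125·sin(-31.876°)) = -2059.797 km
|dₓₜ| = 2059.797 km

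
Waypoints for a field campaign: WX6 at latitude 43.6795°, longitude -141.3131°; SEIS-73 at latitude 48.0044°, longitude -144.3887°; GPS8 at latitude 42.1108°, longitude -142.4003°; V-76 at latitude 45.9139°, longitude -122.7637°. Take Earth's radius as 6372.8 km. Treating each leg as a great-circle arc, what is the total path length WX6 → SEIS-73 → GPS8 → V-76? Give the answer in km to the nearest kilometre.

2833 km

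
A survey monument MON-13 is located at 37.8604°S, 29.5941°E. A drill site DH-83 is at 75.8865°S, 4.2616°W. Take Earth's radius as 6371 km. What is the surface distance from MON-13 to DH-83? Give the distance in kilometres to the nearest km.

4555 km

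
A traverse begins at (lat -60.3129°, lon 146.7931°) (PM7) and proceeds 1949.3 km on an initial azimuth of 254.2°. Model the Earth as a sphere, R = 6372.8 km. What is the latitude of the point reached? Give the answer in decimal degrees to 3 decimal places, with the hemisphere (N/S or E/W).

60.346°S

δ = d/R = 1949.3/6372.8 = 0.305878 rad
φ₂ = arcsin(sin φ₁ cos δ + cos φ₁ sin δ cos θ)
   = arcsin(-0.86874·0.95358 + 0.49526·0.30113·-0.27228) = -60.34566°
λ₂ = λ₁ + atan2(sin θ sin δ cos φ₁, cos δ − sin φ₁ sin φ₂) = 110.94511°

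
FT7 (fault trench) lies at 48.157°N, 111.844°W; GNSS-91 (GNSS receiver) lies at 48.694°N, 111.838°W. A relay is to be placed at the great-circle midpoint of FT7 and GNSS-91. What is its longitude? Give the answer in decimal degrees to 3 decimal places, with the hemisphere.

Bx = cos φ₂ cos Δλ = 0.660080,  By = cos φ₂ sin Δλ = 0.000069
φₘ = atan2(sin φ₁ + sin φ₂, √((cos φ₁ + Bx)² + By²)) = 48.42550°
λₘ = λ₁ + atan2(By, cos φ₁ + Bx) = -111.84102°

111.841°W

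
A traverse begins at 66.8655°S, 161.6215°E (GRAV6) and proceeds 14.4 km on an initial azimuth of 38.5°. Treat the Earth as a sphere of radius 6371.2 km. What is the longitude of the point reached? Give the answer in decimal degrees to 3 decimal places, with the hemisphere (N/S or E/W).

δ = d/R = 14.4/6371.2 = 0.002260 rad
φ₂ = arcsin(sin φ₁ cos δ + cos φ₁ sin δ cos θ)
   = arcsin(-0.91959·1.00000 + 0.39289·0.00226·0.78261) = -66.76402°
λ₂ = λ₁ + atan2(sin θ sin δ cos φ₁, cos δ − sin φ₁ sin φ₂) = 161.82584°

161.826°E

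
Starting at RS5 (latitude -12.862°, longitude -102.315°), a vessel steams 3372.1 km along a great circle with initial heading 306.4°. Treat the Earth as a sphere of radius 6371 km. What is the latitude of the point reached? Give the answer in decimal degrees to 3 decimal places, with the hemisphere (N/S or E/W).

5.737°N

δ = d/R = 3372.1/6371 = 0.529289 rad
φ₂ = arcsin(sin φ₁ cos δ + cos φ₁ sin δ cos θ)
   = arcsin(-0.22260·0.86317 + 0.97491·0.50492·0.59342) = 5.73727°
λ₂ = λ₁ + atan2(sin θ sin δ cos φ₁, cos δ − sin φ₁ sin φ₂) = -126.42268°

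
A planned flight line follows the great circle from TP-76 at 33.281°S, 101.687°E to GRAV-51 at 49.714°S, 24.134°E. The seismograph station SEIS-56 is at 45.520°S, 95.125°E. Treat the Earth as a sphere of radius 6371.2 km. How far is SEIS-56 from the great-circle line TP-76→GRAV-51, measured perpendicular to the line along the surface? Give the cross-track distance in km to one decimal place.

δ₁₃ = central angle TP-76→SEIS-56 = 0.231015 rad  (haversine)
θ₁₃ = bearing TP-76→SEIS-56 = 200.469°,  θ₁₂ = bearing TP-76→GRAV-51 = 228.367°
dₓₜ = R·arcsin(sin δ₁₃ · sin(θ₁₃ − θ₁₂)) = 6371.2·arcsin(0.22897·sin(-27.898°)) = -683.873 km
|dₓₜ| = 683.873 km

683.9 km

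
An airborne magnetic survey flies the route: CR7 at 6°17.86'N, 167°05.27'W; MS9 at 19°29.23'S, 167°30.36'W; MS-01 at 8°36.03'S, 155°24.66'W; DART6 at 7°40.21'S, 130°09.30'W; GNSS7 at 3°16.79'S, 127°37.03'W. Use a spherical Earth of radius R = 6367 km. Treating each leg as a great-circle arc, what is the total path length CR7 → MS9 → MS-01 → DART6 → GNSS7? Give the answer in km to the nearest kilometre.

CR7: φ = +6.29767°, λ = -167.08783°
MS9: φ = -19.48717°, λ = -167.50600°
MS-01: φ = -8.60050°, λ = -155.41100°
DART6: φ = -7.67017°, λ = -130.15500°
GNSS7: φ = -3.27983°, λ = -127.61717°
CR7→MS9: c = 0.450088 rad, d = 2865.71 km
MS9→MS-01: c = 0.279073 rad, d = 1776.86 km
MS-01→DART6: c = 0.436589 rad, d = 2779.76 km
DART6→GNSS7: c = 0.088400 rad, d = 562.84 km
Total = 2865.71 + 1776.86 + 2779.76 + 562.84 = 7985.17 km

7985 km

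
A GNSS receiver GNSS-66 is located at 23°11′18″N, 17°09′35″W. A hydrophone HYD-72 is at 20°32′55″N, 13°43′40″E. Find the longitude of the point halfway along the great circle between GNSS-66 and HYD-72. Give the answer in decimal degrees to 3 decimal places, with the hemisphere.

1.570°W

GNSS-66: φ = +23.18833°, λ = -17.15972°
HYD-72: φ = +20.54861°, λ = +13.72778°
Bx = cos φ₂ cos Δλ = 0.803575,  By = cos φ₂ sin Δλ = 0.480692
φₘ = atan2(sin φ₁ + sin φ₂, √((cos φ₁ + Bx)² + By²)) = 22.60645°
λₘ = λ₁ + atan2(By, cos φ₁ + Bx) = -1.56960°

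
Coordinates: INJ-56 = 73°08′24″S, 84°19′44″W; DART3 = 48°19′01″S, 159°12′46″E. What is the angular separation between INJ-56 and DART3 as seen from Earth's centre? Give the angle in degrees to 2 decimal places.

51.04°

INJ-56: φ = -73.14000°, λ = -84.32889°
DART3: φ = -48.31694°, λ = +159.21278°
Δφ = 24.8231°,  Δλ = -116.4583°
a = sin²(Δφ/2) + cos φ₁ cos φ₂ sin²(Δλ/2) = 0.185601
c = 2·arcsin(√a) = 0.890790 rad = 51.0385°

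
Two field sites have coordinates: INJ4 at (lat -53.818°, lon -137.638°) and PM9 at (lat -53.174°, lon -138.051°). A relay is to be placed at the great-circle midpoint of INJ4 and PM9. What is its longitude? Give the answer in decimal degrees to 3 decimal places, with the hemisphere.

137.846°W

Bx = cos φ₂ cos Δλ = 0.599371,  By = cos φ₂ sin Δλ = -0.004320
φₘ = atan2(sin φ₁ + sin φ₂, √((cos φ₁ + Bx)² + By²)) = -53.49618°
λₘ = λ₁ + atan2(By, cos φ₁ + Bx) = -137.84607°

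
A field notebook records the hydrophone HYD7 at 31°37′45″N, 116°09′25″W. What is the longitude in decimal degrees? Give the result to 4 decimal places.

116.1569°W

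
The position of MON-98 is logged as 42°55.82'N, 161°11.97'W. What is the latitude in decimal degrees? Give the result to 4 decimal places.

42° + 55.82′/60 = 42 + 0.93033 = 42.9303°

42.9303°N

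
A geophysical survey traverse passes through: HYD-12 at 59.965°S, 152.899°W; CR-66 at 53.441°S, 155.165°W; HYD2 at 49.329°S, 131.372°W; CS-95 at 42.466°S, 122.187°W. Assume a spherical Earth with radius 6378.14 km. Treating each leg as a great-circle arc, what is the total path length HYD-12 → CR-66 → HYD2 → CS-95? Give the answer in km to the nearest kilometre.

3488 km

HYD-12→CR-66: c = 0.115899 rad, d = 739.22 km
CR-66→HYD2: c = 0.267507 rad, d = 1706.20 km
HYD2→CS-95: c = 0.163458 rad, d = 1042.56 km
Total = 739.22 + 1706.20 + 1042.56 = 3487.98 km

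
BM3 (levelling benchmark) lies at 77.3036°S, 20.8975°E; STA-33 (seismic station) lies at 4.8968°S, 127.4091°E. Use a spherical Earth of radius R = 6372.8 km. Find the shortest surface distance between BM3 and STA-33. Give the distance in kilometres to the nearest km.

Δφ = 72.4068°,  Δλ = 106.5116°
a = sin²(Δφ/2) + cos φ₁ cos φ₂ sin²(Δλ/2) = 0.489481
c = 2·arcsin(√a) = 1.549758 rad = 88.7946°
d = R·c = 6372.8 × 1.549758 = 9876.3 km

9876 km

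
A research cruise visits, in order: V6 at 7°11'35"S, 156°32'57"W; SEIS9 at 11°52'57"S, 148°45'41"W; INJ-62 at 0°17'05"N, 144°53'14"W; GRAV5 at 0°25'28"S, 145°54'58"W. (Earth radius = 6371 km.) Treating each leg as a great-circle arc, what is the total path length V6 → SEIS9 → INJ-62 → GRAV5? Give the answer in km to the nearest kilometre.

2558 km

V6: φ = -7.19306°, λ = -156.54917°
SEIS9: φ = -11.88250°, λ = -148.76139°
INJ-62: φ = +0.28472°, λ = -144.88722°
GRAV5: φ = -0.42444°, λ = -145.91611°
V6→SEIS9: c = 0.157018 rad, d = 1000.36 km
SEIS9→INJ-62: c = 0.222719 rad, d = 1418.94 km
INJ-62→GRAV5: c = 0.021810 rad, d = 138.95 km
Total = 1000.36 + 1418.94 + 138.95 = 2558.26 km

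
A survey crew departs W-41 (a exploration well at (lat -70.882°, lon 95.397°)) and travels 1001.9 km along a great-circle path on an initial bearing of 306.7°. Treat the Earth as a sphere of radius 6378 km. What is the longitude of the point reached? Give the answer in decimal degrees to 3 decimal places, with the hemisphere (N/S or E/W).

78.457°E

δ = d/R = 1001.9/6378 = 0.157087 rad
φ₂ = arcsin(sin φ₁ cos δ + cos φ₁ sin δ cos θ)
   = arcsin(-0.94485·0.98769 + 0.32751·0.15644·0.59763) = -64.50088°
λ₂ = λ₁ + atan2(sin θ sin δ cos φ₁, cos δ − sin φ₁ sin φ₂) = 78.45741°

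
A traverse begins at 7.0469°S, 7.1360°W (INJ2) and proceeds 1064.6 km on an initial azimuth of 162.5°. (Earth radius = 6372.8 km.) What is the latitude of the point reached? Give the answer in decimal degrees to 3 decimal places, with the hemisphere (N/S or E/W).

16.162°S

δ = d/R = 1064.6/6372.8 = 0.167054 rad
φ₂ = arcsin(sin φ₁ cos δ + cos φ₁ sin δ cos θ)
   = arcsin(-0.12268·0.98608 + 0.99245·0.16628·-0.95372) = -16.16223°
λ₂ = λ₁ + atan2(sin θ sin δ cos φ₁, cos δ − sin φ₁ sin φ₂) = -4.15194°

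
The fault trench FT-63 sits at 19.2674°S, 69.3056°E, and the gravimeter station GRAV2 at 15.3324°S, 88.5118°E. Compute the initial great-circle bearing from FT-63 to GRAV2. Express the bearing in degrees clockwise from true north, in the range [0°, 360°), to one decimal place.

80.9°

Δλ = 19.2062°
y = sin Δλ · cos φ₂ = 0.317260
x = cos φ₁ sin φ₂ − sin φ₁ cos φ₂ cos Δλ = 0.050912
θ = atan2(y, x) = 80.8832° → 80.8832° (mod 360°)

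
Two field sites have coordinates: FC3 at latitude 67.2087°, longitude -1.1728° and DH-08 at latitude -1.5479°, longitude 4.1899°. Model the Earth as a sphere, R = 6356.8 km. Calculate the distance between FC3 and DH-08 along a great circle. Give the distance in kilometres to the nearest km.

Δφ = -68.7566°,  Δλ = 5.3627°
a = sin²(Δφ/2) + cos φ₁ cos φ₂ sin²(Δλ/2) = 0.319682
c = 2·arcsin(√a) = 1.201847 rad = 68.8608°
d = R·c = 6356.8 × 1.201847 = 7639.9 km

7640 km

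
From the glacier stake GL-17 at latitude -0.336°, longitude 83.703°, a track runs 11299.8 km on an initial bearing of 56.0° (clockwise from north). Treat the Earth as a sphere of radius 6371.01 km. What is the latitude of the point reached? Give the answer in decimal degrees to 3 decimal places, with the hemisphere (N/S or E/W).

δ = d/R = 11299.8/6371.01 = 1.773628 rad
φ₂ = arcsin(sin φ₁ cos δ + cos φ₁ sin δ cos θ)
   = arcsin(-0.00586·-0.20144 + 0.99998·0.97950·0.55919) = 33.29168°
λ₂ = λ₁ + atan2(sin θ sin δ cos φ₁, cos δ − sin φ₁ sin φ₂) = -172.57879°

33.292°N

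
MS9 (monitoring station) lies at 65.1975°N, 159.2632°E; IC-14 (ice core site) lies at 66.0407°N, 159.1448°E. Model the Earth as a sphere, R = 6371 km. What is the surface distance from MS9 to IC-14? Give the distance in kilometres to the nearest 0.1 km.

Δφ = 0.8432°,  Δλ = -0.1184°
a = sin²(Δφ/2) + cos φ₁ cos φ₂ sin²(Δλ/2) = 0.000054
c = 2·arcsin(√a) = 0.014741 rad = 0.8446°
d = R·c = 6371 × 0.014741 = 93.9 km

93.9 km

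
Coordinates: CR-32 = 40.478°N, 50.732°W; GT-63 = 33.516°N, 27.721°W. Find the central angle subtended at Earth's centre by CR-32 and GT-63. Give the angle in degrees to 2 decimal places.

Δφ = -6.9620°,  Δλ = 23.0110°
a = sin²(Δφ/2) + cos φ₁ cos φ₂ sin²(Δλ/2) = 0.028918
c = 2·arcsin(√a) = 0.341765 rad = 19.5817°

19.58°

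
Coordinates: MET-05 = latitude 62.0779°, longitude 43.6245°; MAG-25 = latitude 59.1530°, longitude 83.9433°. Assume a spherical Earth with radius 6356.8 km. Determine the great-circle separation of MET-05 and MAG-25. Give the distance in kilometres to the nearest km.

Δφ = -2.9249°,  Δλ = 40.3188°
a = sin²(Δφ/2) + cos φ₁ cos φ₂ sin²(Δλ/2) = 0.029169
c = 2·arcsin(√a) = 0.343262 rad = 19.6674°
d = R·c = 6356.8 × 0.343262 = 2182.0 km

2182 km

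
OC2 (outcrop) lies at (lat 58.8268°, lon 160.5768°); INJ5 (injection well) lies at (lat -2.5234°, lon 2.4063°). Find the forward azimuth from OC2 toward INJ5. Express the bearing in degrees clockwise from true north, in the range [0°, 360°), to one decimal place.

334.3°

Δλ = -158.1705°
y = sin Δλ · cos φ₂ = -0.371485
x = cos φ₁ sin φ₂ − sin φ₁ cos φ₂ cos Δλ = 0.770695
θ = atan2(y, x) = -25.7347° → 334.2653° (mod 360°)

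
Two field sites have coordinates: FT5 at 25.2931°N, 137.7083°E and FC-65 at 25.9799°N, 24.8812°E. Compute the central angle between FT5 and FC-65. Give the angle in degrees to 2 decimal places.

97.36°

Δφ = 0.6868°,  Δλ = -112.8271°
a = sin²(Δφ/2) + cos φ₁ cos φ₂ sin²(Δλ/2) = 0.564078
c = 2·arcsin(√a) = 1.699306 rad = 97.3631°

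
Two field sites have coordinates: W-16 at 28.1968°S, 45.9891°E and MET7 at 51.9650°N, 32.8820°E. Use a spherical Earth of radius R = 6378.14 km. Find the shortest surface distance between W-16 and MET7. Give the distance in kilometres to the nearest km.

9015 km

Δφ = 80.1618°,  Δλ = -13.1071°
a = sin²(Δφ/2) + cos φ₁ cos φ₂ sin²(Δλ/2) = 0.421640
c = 2·arcsin(√a) = 1.413428 rad = 80.9835°
d = R·c = 6378.14 × 1.413428 = 9015.0 km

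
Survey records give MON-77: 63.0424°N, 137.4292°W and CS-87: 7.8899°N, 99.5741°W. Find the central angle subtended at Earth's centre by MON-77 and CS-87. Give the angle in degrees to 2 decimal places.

61.52°

Δφ = -55.1525°,  Δλ = 37.8551°
a = sin²(Δφ/2) + cos φ₁ cos φ₂ sin²(Δλ/2) = 0.261550
c = 2·arcsin(√a) = 1.073671 rad = 61.5168°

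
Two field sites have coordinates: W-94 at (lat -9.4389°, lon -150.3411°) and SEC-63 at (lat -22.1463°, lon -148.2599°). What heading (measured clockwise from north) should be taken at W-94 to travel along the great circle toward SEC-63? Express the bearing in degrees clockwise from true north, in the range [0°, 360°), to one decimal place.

171.3°

Δλ = 2.0812°
y = sin Δλ · cos φ₂ = 0.033637
x = cos φ₁ sin φ₂ − sin φ₁ cos φ₂ cos Δλ = -0.220072
θ = atan2(y, x) = 171.3100° → 171.3100° (mod 360°)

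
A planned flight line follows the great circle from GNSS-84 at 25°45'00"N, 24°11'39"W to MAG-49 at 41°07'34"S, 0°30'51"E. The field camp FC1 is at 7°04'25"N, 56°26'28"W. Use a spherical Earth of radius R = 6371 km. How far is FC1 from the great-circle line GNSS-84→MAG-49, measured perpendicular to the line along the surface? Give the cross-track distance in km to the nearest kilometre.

GNSS-84: φ = +25.75000°, λ = -24.19417°
MAG-49: φ = -41.12611°, λ = +0.51417°
FC1: φ = +7.07361°, λ = -56.44111°
δ₁₃ = central angle GNSS-84→FC1 = 0.627543 rad  (haversine)
θ₁₃ = bearing GNSS-84→FC1 = 244.398°,  θ₁₂ = bearing GNSS-84→MAG-49 = 160.511°
dₓₜ = R·arcsin(sin δ₁₃ · sin(θ₁₃ − θ₁₂)) = 6371·arcsin(0.58716·sin(83.887°)) = 3971.835 km
|dₓₜ| = 3971.835 km

3972 km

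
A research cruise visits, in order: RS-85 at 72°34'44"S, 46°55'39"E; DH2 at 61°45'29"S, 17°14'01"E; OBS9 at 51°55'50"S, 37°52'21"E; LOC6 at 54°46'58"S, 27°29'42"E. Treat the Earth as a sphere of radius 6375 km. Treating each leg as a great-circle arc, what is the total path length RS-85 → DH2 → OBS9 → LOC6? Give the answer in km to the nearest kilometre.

4135 km

RS-85: φ = -72.57889°, λ = +46.92750°
DH2: φ = -61.75806°, λ = +17.23361°
OBS9: φ = -51.93056°, λ = +37.87250°
LOC6: φ = -54.78278°, λ = +27.49500°
RS-85→DH2: c = 0.270582 rad, d = 1724.96 km
DH2→OBS9: c = 0.259183 rad, d = 1652.29 km
OBS9→LOC6: c = 0.118859 rad, d = 757.73 km
Total = 1724.96 + 1652.29 + 757.73 = 4134.98 km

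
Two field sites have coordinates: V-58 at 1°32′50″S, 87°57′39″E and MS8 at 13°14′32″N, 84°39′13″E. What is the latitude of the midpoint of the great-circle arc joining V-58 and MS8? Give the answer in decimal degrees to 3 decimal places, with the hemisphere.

5.850°N

V-58: φ = -1.54722°, λ = +87.96083°
MS8: φ = +13.24222°, λ = +84.65361°
Bx = cos φ₂ cos Δλ = 0.971789,  By = cos φ₂ sin Δλ = -0.056156
φₘ = atan2(sin φ₁ + sin φ₂, √((cos φ₁ + Bx)² + By²)) = 5.84992°
λₘ = λ₁ + atan2(By, cos φ₁ + Bx) = 86.32921°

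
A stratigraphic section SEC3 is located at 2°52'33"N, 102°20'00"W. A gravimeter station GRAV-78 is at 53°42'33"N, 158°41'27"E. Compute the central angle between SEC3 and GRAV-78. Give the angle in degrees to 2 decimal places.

SEC3: φ = +2.87583°, λ = -102.33333°
GRAV-78: φ = +53.70917°, λ = +158.69083°
Δφ = 50.8333°,  Δλ = -98.9758°
a = sin²(Δφ/2) + cos φ₁ cos φ₂ sin²(Δλ/2) = 0.525894
c = 2·arcsin(√a) = 1.622608 rad = 92.9686°

92.97°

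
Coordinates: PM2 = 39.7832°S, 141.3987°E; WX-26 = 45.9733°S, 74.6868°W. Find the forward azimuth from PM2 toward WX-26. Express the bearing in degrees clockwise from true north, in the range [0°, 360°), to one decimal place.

155.8°

Δλ = 143.9145°
y = sin Δλ · cos φ₂ = 0.409346
x = cos φ₁ sin φ₂ − sin φ₁ cos φ₂ cos Δλ = -0.911935
θ = atan2(y, x) = 155.8258° → 155.8258° (mod 360°)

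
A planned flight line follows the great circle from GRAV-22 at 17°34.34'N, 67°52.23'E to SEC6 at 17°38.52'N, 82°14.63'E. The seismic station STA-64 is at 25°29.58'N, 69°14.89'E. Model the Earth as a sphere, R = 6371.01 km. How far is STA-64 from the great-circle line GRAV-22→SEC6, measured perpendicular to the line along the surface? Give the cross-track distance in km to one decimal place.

874.4 km

GRAV-22: φ = +17.57233°, λ = +67.87050°
SEC6: φ = +17.64200°, λ = +82.24383°
STA-64: φ = +25.49300°, λ = +69.24817°
δ₁₃ = central angle GRAV-22→STA-64 = 0.140035 rad  (haversine)
θ₁₃ = bearing GRAV-22→STA-64 = 8.945°,  θ₁₂ = bearing GRAV-22→SEC6 = 87.526°
dₓₜ = R·arcsin(sin δ₁₃ · sin(θ₁₃ − θ₁₂)) = 6371.01·arcsin(0.13958·sin(-78.581°)) = -874.394 km
|dₓₜ| = 874.394 km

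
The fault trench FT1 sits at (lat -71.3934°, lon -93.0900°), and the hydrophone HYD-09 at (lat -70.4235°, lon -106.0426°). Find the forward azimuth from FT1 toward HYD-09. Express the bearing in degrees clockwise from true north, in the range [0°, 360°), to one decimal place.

276.7°

Δλ = -12.9526°
y = sin Δλ · cos φ₂ = -0.075103
x = cos φ₁ sin φ₂ − sin φ₁ cos φ₂ cos Δλ = 0.008847
θ = atan2(y, x) = -83.2814° → 276.7186° (mod 360°)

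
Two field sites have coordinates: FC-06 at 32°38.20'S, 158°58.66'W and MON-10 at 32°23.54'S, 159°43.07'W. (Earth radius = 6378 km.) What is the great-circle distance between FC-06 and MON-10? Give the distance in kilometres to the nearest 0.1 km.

74.6 km

FC-06: φ = -32.63667°, λ = -158.97767°
MON-10: φ = -32.39233°, λ = -159.71783°
Δφ = 0.2443°,  Δλ = -0.7402°
a = sin²(Δφ/2) + cos φ₁ cos φ₂ sin²(Δλ/2) = 0.000034
c = 2·arcsin(√a) = 0.011698 rad = 0.6703°
d = R·c = 6378 × 0.011698 = 74.6 km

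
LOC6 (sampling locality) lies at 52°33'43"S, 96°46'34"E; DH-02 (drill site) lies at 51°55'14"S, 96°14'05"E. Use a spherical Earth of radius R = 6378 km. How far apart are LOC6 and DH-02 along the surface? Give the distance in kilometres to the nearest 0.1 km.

80.4 km

LOC6: φ = -52.56194°, λ = +96.77611°
DH-02: φ = -51.92056°, λ = +96.23472°
Δφ = 0.6414°,  Δλ = -0.5414°
a = sin²(Δφ/2) + cos φ₁ cos φ₂ sin²(Δλ/2) = 0.000040
c = 2·arcsin(√a) = 0.012601 rad = 0.7220°
d = R·c = 6378 × 0.012601 = 80.4 km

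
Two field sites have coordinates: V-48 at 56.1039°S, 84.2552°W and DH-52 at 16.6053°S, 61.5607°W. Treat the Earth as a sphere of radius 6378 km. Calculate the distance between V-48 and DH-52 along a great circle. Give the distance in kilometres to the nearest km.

4797 km

Δφ = 39.4986°,  Δλ = 22.6945°
a = sin²(Δφ/2) + cos φ₁ cos φ₂ sin²(Δλ/2) = 0.134869
c = 2·arcsin(√a) = 0.752091 rad = 43.0916°
d = R·c = 6378 × 0.752091 = 4796.8 km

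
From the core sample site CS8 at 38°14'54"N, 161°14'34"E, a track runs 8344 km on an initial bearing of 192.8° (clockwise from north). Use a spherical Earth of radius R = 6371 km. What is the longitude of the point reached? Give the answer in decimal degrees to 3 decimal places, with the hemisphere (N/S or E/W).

146.009°E

CS8: φ = +38.24833°, λ = +161.24278°
δ = d/R = 8344/6371 = 1.309685 rad
φ₂ = arcsin(sin φ₁ cos δ + cos φ₁ sin δ cos θ)
   = arcsin(0.61907·0.25815 + 0.78533·0.96610·-0.97515) = -35.45365°
λ₂ = λ₁ + atan2(sin θ sin δ cos φ₁, cos δ − sin φ₁ sin φ₂) = 146.00900°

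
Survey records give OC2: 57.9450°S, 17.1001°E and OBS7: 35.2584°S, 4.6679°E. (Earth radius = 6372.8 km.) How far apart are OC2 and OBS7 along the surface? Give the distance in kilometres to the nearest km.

2686 km

Δφ = 22.6866°,  Δλ = -12.4322°
a = sin²(Δφ/2) + cos φ₁ cos φ₂ sin²(Δλ/2) = 0.043767
c = 2·arcsin(√a) = 0.421524 rad = 24.1516°
d = R·c = 6372.8 × 0.421524 = 2686.3 km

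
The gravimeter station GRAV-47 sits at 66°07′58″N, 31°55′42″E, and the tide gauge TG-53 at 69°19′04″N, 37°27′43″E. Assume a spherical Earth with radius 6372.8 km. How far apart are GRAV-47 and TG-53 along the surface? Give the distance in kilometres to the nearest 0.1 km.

GRAV-47: φ = +66.13278°, λ = +31.92833°
TG-53: φ = +69.31778°, λ = +37.46194°
Δφ = 3.1850°,  Δλ = 5.5336°
a = sin²(Δφ/2) + cos φ₁ cos φ₂ sin²(Δλ/2) = 0.001105
c = 2·arcsin(√a) = 0.066505 rad = 3.8104°
d = R·c = 6372.8 × 0.066505 = 423.8 km

423.8 km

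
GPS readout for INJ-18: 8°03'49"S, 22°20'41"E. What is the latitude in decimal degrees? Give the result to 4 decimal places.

8.0636°S

8° + 3′/60 + 49″/3600 = 8 + 0.05000 + 0.01361 = 8.0636°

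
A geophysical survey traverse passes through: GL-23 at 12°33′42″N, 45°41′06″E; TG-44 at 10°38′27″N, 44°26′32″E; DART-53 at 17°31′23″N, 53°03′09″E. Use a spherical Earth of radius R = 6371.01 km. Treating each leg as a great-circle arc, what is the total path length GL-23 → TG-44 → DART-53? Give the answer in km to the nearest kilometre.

1456 km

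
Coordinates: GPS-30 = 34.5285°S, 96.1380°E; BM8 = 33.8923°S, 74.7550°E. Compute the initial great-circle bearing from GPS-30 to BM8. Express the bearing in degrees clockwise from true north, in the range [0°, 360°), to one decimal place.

Δλ = -21.3830°
y = sin Δλ · cos φ₂ = -0.302650
x = cos φ₁ sin φ₂ − sin φ₁ cos φ₂ cos Δλ = -0.021284
θ = atan2(y, x) = -94.0228° → 265.9772° (mod 360°)

266.0°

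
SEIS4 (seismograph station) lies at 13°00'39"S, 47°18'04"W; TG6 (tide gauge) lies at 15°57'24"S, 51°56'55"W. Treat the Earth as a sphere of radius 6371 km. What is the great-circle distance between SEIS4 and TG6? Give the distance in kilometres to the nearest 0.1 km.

598.0 km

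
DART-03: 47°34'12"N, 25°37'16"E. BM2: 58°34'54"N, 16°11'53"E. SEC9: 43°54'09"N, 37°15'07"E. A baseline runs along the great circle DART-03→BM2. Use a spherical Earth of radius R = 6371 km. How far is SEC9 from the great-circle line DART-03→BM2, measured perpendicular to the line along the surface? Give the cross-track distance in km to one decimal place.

715.3 km

DART-03: φ = +47.57000°, λ = +25.62111°
BM2: φ = +58.58167°, λ = +16.19806°
SEC9: φ = +43.90250°, λ = +37.25194°
δ₁₃ = central angle DART-03→SEC9 = 0.155266 rad  (haversine)
θ₁₃ = bearing DART-03→SEC9 = 110.061°,  θ₁₂ = bearing DART-03→BM2 = 336.491°
dₓₜ = R·arcsin(sin δ₁₃ · sin(θ₁₃ − θ₁₂)) = 6371·arcsin(0.15464·sin(-226.430°)) = 715.337 km
|dₓₜ| = 715.337 km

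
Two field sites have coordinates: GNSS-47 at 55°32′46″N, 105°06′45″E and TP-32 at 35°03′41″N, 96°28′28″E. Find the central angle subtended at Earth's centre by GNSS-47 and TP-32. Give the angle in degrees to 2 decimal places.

GNSS-47: φ = +55.54611°, λ = +105.11250°
TP-32: φ = +35.06139°, λ = +96.47444°
Δφ = -20.4847°,  Δλ = -8.6381°
a = sin²(Δφ/2) + cos φ₁ cos φ₂ sin²(Δλ/2) = 0.034244
c = 2·arcsin(√a) = 0.372246 rad = 21.3281°

21.33°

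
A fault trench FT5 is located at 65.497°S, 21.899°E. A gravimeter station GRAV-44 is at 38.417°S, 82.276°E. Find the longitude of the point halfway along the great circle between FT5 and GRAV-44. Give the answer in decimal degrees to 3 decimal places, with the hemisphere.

62.238°E

Bx = cos φ₂ cos Δλ = 0.387281,  By = cos φ₂ sin Δλ = 0.681102
φₘ = atan2(sin φ₁ + sin φ₂, √((cos φ₁ + Bx)² + By²)) = -55.50610°
λₘ = λ₁ + atan2(By, cos φ₁ + Bx) = 62.23793°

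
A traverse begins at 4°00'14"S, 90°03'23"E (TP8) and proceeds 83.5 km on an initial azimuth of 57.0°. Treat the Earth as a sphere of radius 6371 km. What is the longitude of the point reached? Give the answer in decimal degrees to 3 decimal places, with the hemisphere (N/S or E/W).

TP8: φ = -4.00389°, λ = +90.05639°
δ = d/R = 83.5/6371 = 0.013106 rad
φ₂ = arcsin(sin φ₁ cos δ + cos φ₁ sin δ cos θ)
   = arcsin(-0.06982·0.99991 + 0.99756·0.01311·0.54464) = -3.59467°
λ₂ = λ₁ + atan2(sin θ sin δ cos φ₁, cos δ − sin φ₁ sin φ₂) = 90.68741°

90.687°E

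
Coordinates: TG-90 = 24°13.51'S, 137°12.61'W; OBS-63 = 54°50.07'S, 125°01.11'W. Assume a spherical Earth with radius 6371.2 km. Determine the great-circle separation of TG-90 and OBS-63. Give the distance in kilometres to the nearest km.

TG-90: φ = -24.22517°, λ = -137.21017°
OBS-63: φ = -54.83450°, λ = -125.01850°
Δφ = -30.6093°,  Δλ = 12.1917°
a = sin²(Δφ/2) + cos φ₁ cos φ₂ sin²(Δλ/2) = 0.075593
c = 2·arcsin(√a) = 0.557059 rad = 31.9171°
d = R·c = 6371.2 × 0.557059 = 3549.1 km

3549 km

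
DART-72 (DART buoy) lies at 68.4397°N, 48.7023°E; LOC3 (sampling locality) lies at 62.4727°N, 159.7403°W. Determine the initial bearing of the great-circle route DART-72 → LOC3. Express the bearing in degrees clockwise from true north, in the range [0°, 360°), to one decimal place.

17.4°

Δλ = 151.5574°
y = sin Δλ · cos φ₂ = 0.220122
x = cos φ₁ sin φ₂ − sin φ₁ cos φ₂ cos Δλ = 0.703829
θ = atan2(y, x) = 17.3670° → 17.3670° (mod 360°)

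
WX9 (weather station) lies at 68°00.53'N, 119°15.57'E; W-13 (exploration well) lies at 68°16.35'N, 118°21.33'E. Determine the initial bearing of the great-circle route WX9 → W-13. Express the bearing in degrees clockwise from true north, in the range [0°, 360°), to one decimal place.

WX9: φ = +68.00883°, λ = +119.25950°
W-13: φ = +68.27250°, λ = +118.35550°
Δλ = -0.9040°
y = sin Δλ · cos φ₂ = -0.005841
x = cos φ₁ sin φ₂ − sin φ₁ cos φ₂ cos Δλ = 0.004645
θ = atan2(y, x) = -51.5075° → 308.4925° (mod 360°)

308.5°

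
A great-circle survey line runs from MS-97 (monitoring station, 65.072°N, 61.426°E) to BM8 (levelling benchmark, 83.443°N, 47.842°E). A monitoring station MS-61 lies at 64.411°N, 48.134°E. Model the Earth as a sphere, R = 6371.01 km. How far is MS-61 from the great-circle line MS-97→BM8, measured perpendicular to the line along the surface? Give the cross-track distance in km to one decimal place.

δ₁₃ = central angle MS-97→MS-61 = 0.099472 rad  (haversine)
θ₁₃ = bearing MS-97→MS-61 = 269.398°,  θ₁₂ = bearing MS-97→BM8 = 355.180°
dₓₜ = R·arcsin(sin δ₁₃ · sin(θ₁₃ − θ₁₂)) = 6371.01·arcsin(0.09931·sin(-85.782°)) = -632.016 km
|dₓₜ| = 632.016 km

632.0 km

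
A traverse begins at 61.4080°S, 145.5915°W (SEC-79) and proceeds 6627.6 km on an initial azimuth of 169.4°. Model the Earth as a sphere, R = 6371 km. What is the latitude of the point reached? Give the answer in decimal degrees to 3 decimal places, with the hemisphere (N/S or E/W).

δ = d/R = 6627.6/6371 = 1.040276 rad
φ₂ = arcsin(sin φ₁ cos δ + cos φ₁ sin δ cos θ)
   = arcsin(-0.87805·0.50598 + 0.47857·0.86254·-0.98294) = -58.21389°
λ₂ = λ₁ + atan2(sin θ sin δ cos φ₁, cos δ − sin φ₁ sin φ₂) = 16.87777°

58.214°S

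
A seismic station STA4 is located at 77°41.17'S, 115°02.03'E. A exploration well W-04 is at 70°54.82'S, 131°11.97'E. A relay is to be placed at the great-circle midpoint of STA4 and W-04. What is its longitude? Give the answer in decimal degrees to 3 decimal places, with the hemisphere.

STA4: φ = -77.68617°, λ = +115.03383°
W-04: φ = -70.91367°, λ = +131.19950°
Bx = cos φ₂ cos Δλ = 0.314063,  By = cos φ₂ sin Δλ = 0.091040
φₘ = atan2(sin φ₁ + sin φ₂, √((cos φ₁ + Bx)² + By²)) = -74.44169°
λₘ = λ₁ + atan2(By, cos φ₁ + Bx) = 124.82900°

124.829°E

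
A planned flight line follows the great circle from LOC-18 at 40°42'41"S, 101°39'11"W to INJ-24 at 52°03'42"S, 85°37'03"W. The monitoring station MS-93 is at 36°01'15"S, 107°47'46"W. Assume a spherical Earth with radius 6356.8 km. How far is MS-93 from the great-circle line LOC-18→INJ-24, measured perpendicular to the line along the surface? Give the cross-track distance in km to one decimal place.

LOC-18: φ = -40.71139°, λ = -101.65306°
INJ-24: φ = -52.06167°, λ = -85.61750°
MS-93: φ = -36.02083°, λ = -107.79611°
δ₁₃ = central angle LOC-18→MS-93 = 0.117281 rad  (haversine)
θ₁₃ = bearing LOC-18→MS-93 = 312.296°,  θ₁₂ = bearing LOC-18→INJ-24 = 141.356°
dₓₜ = R·arcsin(sin δ₁₃ · sin(θ₁₃ − θ₁₂)) = 6356.8·arcsin(0.11701·sin(170.940°)) = 117.132 km
|dₓₜ| = 117.132 km

117.1 km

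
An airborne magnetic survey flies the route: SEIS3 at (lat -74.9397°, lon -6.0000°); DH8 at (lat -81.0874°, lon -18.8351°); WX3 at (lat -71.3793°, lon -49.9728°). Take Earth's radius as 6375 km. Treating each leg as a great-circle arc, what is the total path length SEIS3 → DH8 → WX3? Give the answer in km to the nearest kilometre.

2064 km

SEIS3→DH8: c = 0.116313 rad, d = 741.49 km
DH8→WX3: c = 0.207483 rad, d = 1322.70 km
Total = 741.49 + 1322.70 = 2064.20 km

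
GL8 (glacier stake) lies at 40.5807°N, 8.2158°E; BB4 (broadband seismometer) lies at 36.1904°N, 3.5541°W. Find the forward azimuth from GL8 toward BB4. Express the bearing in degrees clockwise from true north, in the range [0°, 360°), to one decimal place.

248.3°

Δλ = -11.7699°
y = sin Δλ · cos φ₂ = -0.164625
x = cos φ₁ sin φ₂ − sin φ₁ cos φ₂ cos Δλ = -0.065512
θ = atan2(y, x) = -111.6998° → 248.3002° (mod 360°)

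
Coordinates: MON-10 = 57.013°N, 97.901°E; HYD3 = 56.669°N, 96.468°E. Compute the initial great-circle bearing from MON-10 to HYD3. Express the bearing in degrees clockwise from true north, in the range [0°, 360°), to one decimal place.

246.9°

Δλ = -1.4330°
y = sin Δλ · cos φ₂ = -0.013741
x = cos φ₁ sin φ₂ − sin φ₁ cos φ₂ cos Δλ = -0.005860
θ = atan2(y, x) = -113.0951° → 246.9049° (mod 360°)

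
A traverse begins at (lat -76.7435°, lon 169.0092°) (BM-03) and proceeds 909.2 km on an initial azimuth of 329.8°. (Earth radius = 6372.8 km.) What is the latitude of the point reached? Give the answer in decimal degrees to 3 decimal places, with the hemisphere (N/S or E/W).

69.274°S

δ = d/R = 909.2/6372.8 = 0.142669 rad
φ₂ = arcsin(sin φ₁ cos δ + cos φ₁ sin δ cos θ)
   = arcsin(-0.97335·0.98984 + 0.22931·0.14219·0.86427) = -69.27418°
λ₂ = λ₁ + atan2(sin θ sin δ cos φ₁, cos δ − sin φ₁ sin φ₂) = 157.34947°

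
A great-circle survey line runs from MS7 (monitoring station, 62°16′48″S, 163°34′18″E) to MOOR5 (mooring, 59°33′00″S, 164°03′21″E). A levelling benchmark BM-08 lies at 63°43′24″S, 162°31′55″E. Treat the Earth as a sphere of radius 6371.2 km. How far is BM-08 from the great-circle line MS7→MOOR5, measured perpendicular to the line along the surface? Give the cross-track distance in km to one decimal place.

36.6 km

MS7: φ = -62.28000°, λ = +163.57167°
MOOR5: φ = -59.55000°, λ = +164.05583°
BM-08: φ = -63.72333°, λ = +162.53194°
δ₁₃ = central angle MS7→BM-08 = 0.026503 rad  (haversine)
θ₁₃ = bearing MS7→BM-08 = 197.646°,  θ₁₂ = bearing MS7→MOOR5 = 5.139°
dₓₜ = R·arcsin(sin δ₁₃ · sin(θ₁₃ − θ₁₂)) = 6371.2·arcsin(0.02650·sin(192.507°)) = -36.563 km
|dₓₜ| = 36.563 km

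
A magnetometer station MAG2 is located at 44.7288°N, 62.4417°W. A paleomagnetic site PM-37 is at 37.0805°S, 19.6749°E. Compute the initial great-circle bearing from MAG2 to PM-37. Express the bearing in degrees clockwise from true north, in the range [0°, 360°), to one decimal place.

122.6°

Δλ = 82.1166°
y = sin Δλ · cos φ₂ = 0.790249
x = cos φ₁ sin φ₂ − sin φ₁ cos φ₂ cos Δλ = -0.505360
θ = atan2(y, x) = 122.5987° → 122.5987° (mod 360°)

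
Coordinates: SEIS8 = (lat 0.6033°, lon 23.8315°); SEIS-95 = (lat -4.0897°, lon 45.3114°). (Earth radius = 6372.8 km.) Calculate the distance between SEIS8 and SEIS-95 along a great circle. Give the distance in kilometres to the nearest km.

Δφ = -4.6930°,  Δλ = 21.4799°
a = sin²(Δφ/2) + cos φ₁ cos φ₂ sin²(Δλ/2) = 0.036313
c = 2·arcsin(√a) = 0.383464 rad = 21.9709°
d = R·c = 6372.8 × 0.383464 = 2443.7 km

2444 km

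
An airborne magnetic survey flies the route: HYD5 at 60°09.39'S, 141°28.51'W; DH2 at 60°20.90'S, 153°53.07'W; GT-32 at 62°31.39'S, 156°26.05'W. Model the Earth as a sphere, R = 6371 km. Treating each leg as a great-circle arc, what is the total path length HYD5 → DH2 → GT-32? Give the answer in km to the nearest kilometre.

961 km

HYD5: φ = -60.15650°, λ = -141.47517°
DH2: φ = -60.34833°, λ = -153.88450°
GT-32: φ = -62.52317°, λ = -156.43417°
HYD5→DH2: c = 0.107358 rad, d = 683.98 km
DH2→GT-32: c = 0.043507 rad, d = 277.18 km
Total = 683.98 + 277.18 = 961.16 km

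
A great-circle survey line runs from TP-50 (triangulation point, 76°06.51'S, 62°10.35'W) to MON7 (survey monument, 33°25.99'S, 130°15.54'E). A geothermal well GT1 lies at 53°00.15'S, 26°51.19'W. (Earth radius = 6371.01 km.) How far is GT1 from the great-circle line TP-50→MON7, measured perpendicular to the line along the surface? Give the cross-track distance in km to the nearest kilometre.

1855 km

TP-50: φ = -76.10850°, λ = -62.17250°
MON7: φ = -33.43317°, λ = +130.25900°
GT1: φ = -53.00250°, λ = -26.85317°
δ₁₃ = central angle TP-50→GT1 = 0.466410 rad  (haversine)
θ₁₃ = bearing TP-50→GT1 = 50.685°,  θ₁₂ = bearing TP-50→MON7 = 191.010°
dₓₜ = R·arcsin(sin δ₁₃ · sin(θ₁₃ − θ₁₂)) = 6371.01·arcsin(0.44968·sin(-140.324°)) = -1855.198 km
|dₓₜ| = 1855.198 km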